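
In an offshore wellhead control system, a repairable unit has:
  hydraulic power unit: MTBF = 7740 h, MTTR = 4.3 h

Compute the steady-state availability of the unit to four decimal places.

A(hydraulic power unit) = MTBF/(MTBF+MTTR) = 7740/(7740+4.3) = 0.9994

0.9994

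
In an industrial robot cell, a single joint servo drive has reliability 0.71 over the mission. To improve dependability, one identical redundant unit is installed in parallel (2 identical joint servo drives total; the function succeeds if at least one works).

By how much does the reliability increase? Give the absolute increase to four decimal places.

0.2059

R_before = 0.71
R_after = 1 − (1 − 0.71)^2 = 0.9159
ΔR = 0.9159 − 0.71 = 0.2059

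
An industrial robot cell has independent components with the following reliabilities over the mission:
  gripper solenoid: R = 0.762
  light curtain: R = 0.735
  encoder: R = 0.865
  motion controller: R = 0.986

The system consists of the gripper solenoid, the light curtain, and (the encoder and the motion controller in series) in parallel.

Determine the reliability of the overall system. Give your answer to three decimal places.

0.991

Series (encoder and motion controller): 0.86500 × 0.98600 = 0.85289
Parallel (gripper solenoid, light curtain, and [0.85289]): 1 − (1 − 0.76200)(1 − 0.73500)(1 − 0.85289) = 0.991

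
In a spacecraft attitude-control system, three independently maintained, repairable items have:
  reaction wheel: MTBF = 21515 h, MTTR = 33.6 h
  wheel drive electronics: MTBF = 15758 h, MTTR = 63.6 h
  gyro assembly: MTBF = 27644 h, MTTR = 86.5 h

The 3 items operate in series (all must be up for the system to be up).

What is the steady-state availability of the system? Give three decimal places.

A(reaction wheel) = MTBF/(MTBF+MTTR) = 21515/(21515+33.6) = 0.998441
A(wheel drive electronics) = MTBF/(MTBF+MTTR) = 15758/(15758+63.6) = 0.995980
A(gyro assembly) = MTBF/(MTBF+MTTR) = 27644/(27644+86.5) = 0.996881
Series availability: 0.998441 × 0.995980 × 0.996881 = 0.991

0.991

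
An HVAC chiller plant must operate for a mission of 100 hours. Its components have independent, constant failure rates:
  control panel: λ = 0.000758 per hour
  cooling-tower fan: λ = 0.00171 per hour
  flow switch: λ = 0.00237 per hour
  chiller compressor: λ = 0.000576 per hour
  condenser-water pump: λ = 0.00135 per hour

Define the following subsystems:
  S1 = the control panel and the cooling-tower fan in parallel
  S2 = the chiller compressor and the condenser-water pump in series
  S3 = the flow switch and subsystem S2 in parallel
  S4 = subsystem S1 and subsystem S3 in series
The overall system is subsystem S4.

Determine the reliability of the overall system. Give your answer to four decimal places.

0.9520

R(control panel) = exp(−0.000758 × 100) = 0.927002
R(cooling-tower fan) = exp(−0.00171 × 100) = 0.842822
R(flow switch) = exp(−0.00237 × 100) = 0.788991
R(chiller compressor) = exp(−0.000576 × 100) = 0.944027
R(condenser-water pump) = exp(−0.00135 × 100) = 0.873716
Parallel (control panel and cooling-tower fan): 1 − (1 − 0.927002)(1 − 0.842822) = 0.988526
Series (chiller compressor and condenser-water pump): 0.944027 × 0.873716 = 0.824811
Parallel (flow switch and [0.824811]): 1 − (1 − 0.788991)(1 − 0.824811) = 0.963034
Series ([0.988526] and [0.963034]): 0.988526 × 0.963034 = 0.9520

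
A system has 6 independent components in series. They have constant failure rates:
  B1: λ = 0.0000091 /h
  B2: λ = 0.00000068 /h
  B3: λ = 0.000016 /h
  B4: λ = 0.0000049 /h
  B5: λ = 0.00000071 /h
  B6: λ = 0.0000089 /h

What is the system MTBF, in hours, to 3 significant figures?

24800

Series of exponential components: λ_sys = Σ λ_i
λ_sys = 0.0000091 + 0.00000068 + 0.000016 + 0.0000049 + 0.00000071 + 0.0000089 = 4.0290e-05 /h
MTBF = 1 / λ_sys = 24800 h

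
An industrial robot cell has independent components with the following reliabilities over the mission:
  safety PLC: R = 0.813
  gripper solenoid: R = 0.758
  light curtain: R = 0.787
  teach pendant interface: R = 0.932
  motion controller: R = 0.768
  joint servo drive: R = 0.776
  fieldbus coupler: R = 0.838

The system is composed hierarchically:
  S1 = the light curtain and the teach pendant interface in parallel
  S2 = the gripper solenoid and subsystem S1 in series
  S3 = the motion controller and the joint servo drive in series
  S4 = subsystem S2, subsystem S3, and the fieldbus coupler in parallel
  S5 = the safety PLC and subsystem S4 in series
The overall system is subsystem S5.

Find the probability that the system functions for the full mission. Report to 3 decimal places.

0.800

Parallel (light curtain and teach pendant interface): 1 − (1 − 0.78700)(1 − 0.93200) = 0.98552
Series (gripper solenoid and [0.98552]): 0.75800 × 0.98552 = 0.74702
Series (motion controller and joint servo drive): 0.76800 × 0.77600 = 0.59597
Parallel ([0.74702], [0.59597], and fieldbus coupler): 1 − (1 − 0.74702)(1 − 0.59597)(1 − 0.83800) = 0.98344
Series (safety PLC and [0.98344]): 0.81300 × 0.98344 = 0.800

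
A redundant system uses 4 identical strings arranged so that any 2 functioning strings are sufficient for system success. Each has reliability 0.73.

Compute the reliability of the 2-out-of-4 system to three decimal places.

0.937

R = Σ_{i=2}^{4} C(4,i) p^i (1−p)^{4−i} with p = 0.73
C(4,2)·0.73^2·0.27^2 = 0.23309
C(4,3)·0.73^3·0.27^1 = 0.42014
C(4,4)·0.73^4·0.27^0 = 0.28398
Sum = 0.937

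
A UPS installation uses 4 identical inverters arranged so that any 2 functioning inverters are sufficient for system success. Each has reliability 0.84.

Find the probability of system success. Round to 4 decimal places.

R = Σ_{i=2}^{4} C(4,i) p^i (1−p)^{4−i} with p = 0.84
C(4,2)·0.84^2·0.16^2 = 0.108380
C(4,3)·0.84^3·0.16^1 = 0.379331
C(4,4)·0.84^4·0.16^0 = 0.497871
Sum = 0.9856

0.9856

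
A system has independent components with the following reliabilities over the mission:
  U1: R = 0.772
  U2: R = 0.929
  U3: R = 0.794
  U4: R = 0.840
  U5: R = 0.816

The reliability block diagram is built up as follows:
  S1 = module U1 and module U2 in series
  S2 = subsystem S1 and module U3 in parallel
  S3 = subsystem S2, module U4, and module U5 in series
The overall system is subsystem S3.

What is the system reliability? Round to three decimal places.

0.646

Series (U1 and U2): 0.77200 × 0.92900 = 0.71719
Parallel ([0.71719] and U3): 1 − (1 − 0.71719)(1 − 0.79400) = 0.94174
Series ([0.94174], U4, and U5): 0.94174 × 0.84000 × 0.81600 = 0.646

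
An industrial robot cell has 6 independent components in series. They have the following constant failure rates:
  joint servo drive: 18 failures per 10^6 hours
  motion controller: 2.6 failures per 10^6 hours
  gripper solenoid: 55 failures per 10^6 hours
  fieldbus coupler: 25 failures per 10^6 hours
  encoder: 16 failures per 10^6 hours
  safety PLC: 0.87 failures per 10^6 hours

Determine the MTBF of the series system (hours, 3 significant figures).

8510

Series of exponential components: λ_sys = Σ λ_i
λ_sys = 0.000018 + 0.0000026 + 0.000055 + 0.000025 + 0.000016 + 0.00000087 = 1.1747e-04 /h
MTBF = 1 / λ_sys = 8510 h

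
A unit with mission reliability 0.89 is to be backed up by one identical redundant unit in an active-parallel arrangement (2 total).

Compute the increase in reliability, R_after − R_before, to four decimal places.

R_before = 0.89
R_after = 1 − (1 − 0.89)^2 = 0.9879
ΔR = 0.9879 − 0.89 = 0.0979

0.0979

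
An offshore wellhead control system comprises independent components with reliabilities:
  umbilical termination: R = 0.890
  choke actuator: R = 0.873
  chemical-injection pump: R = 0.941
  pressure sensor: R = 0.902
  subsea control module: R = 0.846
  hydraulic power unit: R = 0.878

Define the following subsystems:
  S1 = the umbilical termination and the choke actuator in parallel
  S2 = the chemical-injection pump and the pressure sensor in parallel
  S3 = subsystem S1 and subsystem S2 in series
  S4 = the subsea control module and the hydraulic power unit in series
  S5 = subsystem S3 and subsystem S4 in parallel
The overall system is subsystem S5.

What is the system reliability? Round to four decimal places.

0.9949

Parallel (umbilical termination and choke actuator): 1 − (1 − 0.890000)(1 − 0.873000) = 0.986030
Parallel (chemical-injection pump and pressure sensor): 1 − (1 − 0.941000)(1 − 0.902000) = 0.994218
Series ([0.986030] and [0.994218]): 0.986030 × 0.994218 = 0.980329
Series (subsea control module and hydraulic power unit): 0.846000 × 0.878000 = 0.742788
Parallel ([0.980329] and [0.742788]): 1 − (1 − 0.980329)(1 − 0.742788) = 0.9949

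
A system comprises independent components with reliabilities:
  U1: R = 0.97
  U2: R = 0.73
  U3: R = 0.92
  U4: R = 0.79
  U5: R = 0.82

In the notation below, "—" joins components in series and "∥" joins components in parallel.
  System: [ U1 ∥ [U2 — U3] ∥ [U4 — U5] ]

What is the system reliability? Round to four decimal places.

Series (U2 and U3): 0.730000 × 0.920000 = 0.671600
Series (U4 and U5): 0.790000 × 0.820000 = 0.647800
Parallel (U1, [0.671600], and [0.647800]): 1 − (1 − 0.970000)(1 − 0.671600)(1 − 0.647800) = 0.9965

0.9965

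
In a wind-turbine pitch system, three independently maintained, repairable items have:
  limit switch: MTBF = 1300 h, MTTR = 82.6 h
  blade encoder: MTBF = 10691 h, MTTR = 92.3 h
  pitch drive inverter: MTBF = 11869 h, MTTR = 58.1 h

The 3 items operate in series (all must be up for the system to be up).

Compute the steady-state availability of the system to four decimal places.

A(limit switch) = MTBF/(MTBF+MTTR) = 1300/(1300+82.6) = 0.940257
A(blade encoder) = MTBF/(MTBF+MTTR) = 10691/(10691+92.3) = 0.991440
A(pitch drive inverter) = MTBF/(MTBF+MTTR) = 11869/(11869+58.1) = 0.995129
Series availability: 0.940257 × 0.991440 × 0.995129 = 0.9277

0.9277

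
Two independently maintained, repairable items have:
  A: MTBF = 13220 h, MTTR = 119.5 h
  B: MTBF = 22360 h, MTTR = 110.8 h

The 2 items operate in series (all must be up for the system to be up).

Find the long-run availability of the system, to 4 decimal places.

0.9862

A(A) = MTBF/(MTBF+MTTR) = 13220/(13220+119.5) = 0.991042
A(B) = MTBF/(MTBF+MTTR) = 22360/(22360+110.8) = 0.995069
Series availability: 0.991042 × 0.995069 = 0.9862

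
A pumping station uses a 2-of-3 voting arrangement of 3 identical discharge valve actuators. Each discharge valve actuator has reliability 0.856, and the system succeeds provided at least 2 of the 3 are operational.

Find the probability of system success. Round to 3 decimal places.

0.944

R = Σ_{i=2}^{3} C(3,i) p^i (1−p)^{3−i} with p = 0.856
C(3,2)·0.856^2·0.144^1 = 0.31654
C(3,3)·0.856^3·0.144^0 = 0.62722
Sum = 0.944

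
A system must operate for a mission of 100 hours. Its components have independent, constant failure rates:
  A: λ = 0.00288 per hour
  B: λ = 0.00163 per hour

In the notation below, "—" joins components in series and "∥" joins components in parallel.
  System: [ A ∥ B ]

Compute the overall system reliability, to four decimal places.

R(A) = exp(−0.00288 × 100) = 0.749762
R(B) = exp(−0.00163 × 100) = 0.849591
Parallel (A and B): 1 − (1 − 0.749762)(1 − 0.849591) = 0.9624

0.9624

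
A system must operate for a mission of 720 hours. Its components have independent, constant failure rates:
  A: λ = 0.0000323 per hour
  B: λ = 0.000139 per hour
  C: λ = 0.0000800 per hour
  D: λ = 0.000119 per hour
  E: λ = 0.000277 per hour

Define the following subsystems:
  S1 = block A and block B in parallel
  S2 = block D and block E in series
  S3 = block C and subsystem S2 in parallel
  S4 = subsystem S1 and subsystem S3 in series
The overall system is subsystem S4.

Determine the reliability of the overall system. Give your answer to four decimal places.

R(A) = exp(−0.0000323 × 720) = 0.977012
R(B) = exp(−0.000139 × 720) = 0.904765
R(C) = exp(−0.0000800 × 720) = 0.944027
R(D) = exp(−0.000119 × 720) = 0.917888
R(E) = exp(−0.000277 × 720) = 0.819189
Parallel (A and B): 1 − (1 − 0.977012)(1 − 0.904765) = 0.997811
Series (D and E): 0.917888 × 0.819189 = 0.751924
Parallel (C and [0.751924]): 1 − (1 − 0.944027)(1 − 0.751924) = 0.986114
Series ([0.997811] and [0.986114]): 0.997811 × 0.986114 = 0.9840

0.9840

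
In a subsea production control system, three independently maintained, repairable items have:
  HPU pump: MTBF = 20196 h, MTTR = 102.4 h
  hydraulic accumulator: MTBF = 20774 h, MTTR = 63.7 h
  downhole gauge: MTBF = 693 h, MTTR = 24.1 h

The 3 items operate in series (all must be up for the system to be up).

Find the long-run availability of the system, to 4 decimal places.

0.9586

A(HPU pump) = MTBF/(MTBF+MTTR) = 20196/(20196+102.4) = 0.994955
A(hydraulic accumulator) = MTBF/(MTBF+MTTR) = 20774/(20774+63.7) = 0.996943
A(downhole gauge) = MTBF/(MTBF+MTTR) = 693/(693+24.1) = 0.966392
Series availability: 0.994955 × 0.996943 × 0.966392 = 0.9586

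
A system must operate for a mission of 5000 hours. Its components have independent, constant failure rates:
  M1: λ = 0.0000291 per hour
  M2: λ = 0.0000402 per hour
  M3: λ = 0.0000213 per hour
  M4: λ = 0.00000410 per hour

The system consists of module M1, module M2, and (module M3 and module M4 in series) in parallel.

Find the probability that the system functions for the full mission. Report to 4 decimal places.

0.9971

R(M1) = exp(−0.0000291 × 5000) = 0.864590
R(M2) = exp(−0.0000402 × 5000) = 0.817912
R(M3) = exp(−0.0000213 × 5000) = 0.898975
R(M4) = exp(−0.00000410 × 5000) = 0.979709
Series (M3 and M4): 0.898975 × 0.979709 = 0.880734
Parallel (M1, M2, and [0.880734]): 1 − (1 − 0.864590)(1 − 0.817912)(1 − 0.880734) = 0.9971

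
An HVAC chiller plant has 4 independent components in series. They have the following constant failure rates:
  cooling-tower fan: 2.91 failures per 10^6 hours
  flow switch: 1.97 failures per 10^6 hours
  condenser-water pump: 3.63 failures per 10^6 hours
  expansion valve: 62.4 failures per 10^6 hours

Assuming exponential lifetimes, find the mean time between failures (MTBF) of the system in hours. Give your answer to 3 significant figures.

Series of exponential components: λ_sys = Σ λ_i
λ_sys = 0.00000291 + 0.00000197 + 0.00000363 + 0.0000624 = 7.0910e-05 /h
MTBF = 1 / λ_sys = 14100 h

14100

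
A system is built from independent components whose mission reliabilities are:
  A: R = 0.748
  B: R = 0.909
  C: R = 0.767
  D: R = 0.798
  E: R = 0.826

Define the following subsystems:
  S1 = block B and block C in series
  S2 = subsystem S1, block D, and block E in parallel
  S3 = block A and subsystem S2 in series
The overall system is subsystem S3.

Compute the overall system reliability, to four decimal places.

Series (B and C): 0.909000 × 0.767000 = 0.697203
Parallel ([0.697203], D, and E): 1 − (1 − 0.697203)(1 − 0.798000)(1 − 0.826000) = 0.989357
Series (A and [0.989357]): 0.748000 × 0.989357 = 0.7400

0.7400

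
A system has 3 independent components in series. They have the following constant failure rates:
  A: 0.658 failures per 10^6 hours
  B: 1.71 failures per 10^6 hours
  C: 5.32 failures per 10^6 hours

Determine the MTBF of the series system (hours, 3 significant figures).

130000

Series of exponential components: λ_sys = Σ λ_i
λ_sys = 0.000000658 + 0.00000171 + 0.00000532 = 7.6880e-06 /h
MTBF = 1 / λ_sys = 130000 h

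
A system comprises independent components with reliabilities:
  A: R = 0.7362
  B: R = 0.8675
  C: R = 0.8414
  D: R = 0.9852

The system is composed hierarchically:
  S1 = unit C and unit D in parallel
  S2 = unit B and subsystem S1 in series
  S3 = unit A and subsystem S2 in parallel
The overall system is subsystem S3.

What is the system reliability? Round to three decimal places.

Parallel (C and D): 1 − (1 − 0.84140)(1 − 0.98520) = 0.99765
Series (B and [0.99765]): 0.86750 × 0.99765 = 0.86546
Parallel (A and [0.86546]): 1 − (1 − 0.73620)(1 − 0.86546) = 0.965

0.965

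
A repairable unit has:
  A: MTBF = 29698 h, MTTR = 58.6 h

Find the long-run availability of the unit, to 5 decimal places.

0.99803

A(A) = MTBF/(MTBF+MTTR) = 29698/(29698+58.6) = 0.99803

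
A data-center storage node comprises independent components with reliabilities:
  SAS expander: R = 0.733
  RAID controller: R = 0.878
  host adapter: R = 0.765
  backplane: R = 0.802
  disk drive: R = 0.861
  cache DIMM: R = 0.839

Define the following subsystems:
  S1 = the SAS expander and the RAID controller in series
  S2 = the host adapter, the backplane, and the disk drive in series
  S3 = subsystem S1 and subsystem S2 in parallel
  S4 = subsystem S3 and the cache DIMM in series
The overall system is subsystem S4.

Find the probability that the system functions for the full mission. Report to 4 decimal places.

Series (SAS expander and RAID controller): 0.733000 × 0.878000 = 0.643574
Series (host adapter, backplane, and disk drive): 0.765000 × 0.802000 × 0.861000 = 0.528249
Parallel ([0.643574] and [0.528249]): 1 − (1 − 0.643574)(1 − 0.528249) = 0.831856
Series ([0.831856] and cache DIMM): 0.831856 × 0.839000 = 0.6979

0.6979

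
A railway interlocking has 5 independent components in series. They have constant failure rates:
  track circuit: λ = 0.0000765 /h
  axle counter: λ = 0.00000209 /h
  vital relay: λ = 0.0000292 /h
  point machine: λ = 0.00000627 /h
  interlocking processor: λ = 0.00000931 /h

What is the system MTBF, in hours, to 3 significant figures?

Series of exponential components: λ_sys = Σ λ_i
λ_sys = 0.0000765 + 0.00000209 + 0.0000292 + 0.00000627 + 0.00000931 = 1.2337e-04 /h
MTBF = 1 / λ_sys = 8110 h

8110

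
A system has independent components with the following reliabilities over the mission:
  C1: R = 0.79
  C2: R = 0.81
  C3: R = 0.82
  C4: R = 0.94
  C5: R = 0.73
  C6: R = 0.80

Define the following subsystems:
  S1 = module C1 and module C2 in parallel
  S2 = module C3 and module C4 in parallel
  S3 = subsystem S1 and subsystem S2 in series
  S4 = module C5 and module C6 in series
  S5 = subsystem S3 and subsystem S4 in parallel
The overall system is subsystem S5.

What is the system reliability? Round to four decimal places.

0.9791

Parallel (C1 and C2): 1 − (1 − 0.790000)(1 − 0.810000) = 0.960100
Parallel (C3 and C4): 1 − (1 − 0.820000)(1 − 0.940000) = 0.989200
Series ([0.960100] and [0.989200]): 0.960100 × 0.989200 = 0.949731
Series (C5 and C6): 0.730000 × 0.800000 = 0.584000
Parallel ([0.949731] and [0.584000]): 1 − (1 − 0.949731)(1 − 0.584000) = 0.9791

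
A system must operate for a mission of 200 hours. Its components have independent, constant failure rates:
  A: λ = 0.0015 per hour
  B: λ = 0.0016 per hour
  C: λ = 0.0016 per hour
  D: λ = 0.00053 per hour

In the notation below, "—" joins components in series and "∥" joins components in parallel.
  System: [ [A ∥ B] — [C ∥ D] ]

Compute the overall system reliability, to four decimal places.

0.9034

R(A) = exp(−0.0015 × 200) = 0.740818
R(B) = exp(−0.0016 × 200) = 0.726149
R(C) = exp(−0.0016 × 200) = 0.726149
R(D) = exp(−0.00053 × 200) = 0.899425
Parallel (A and B): 1 − (1 − 0.740818)(1 − 0.726149) = 0.929023
Parallel (C and D): 1 − (1 − 0.726149)(1 − 0.899425) = 0.972457
Series ([0.929023] and [0.972457]): 0.929023 × 0.972457 = 0.9034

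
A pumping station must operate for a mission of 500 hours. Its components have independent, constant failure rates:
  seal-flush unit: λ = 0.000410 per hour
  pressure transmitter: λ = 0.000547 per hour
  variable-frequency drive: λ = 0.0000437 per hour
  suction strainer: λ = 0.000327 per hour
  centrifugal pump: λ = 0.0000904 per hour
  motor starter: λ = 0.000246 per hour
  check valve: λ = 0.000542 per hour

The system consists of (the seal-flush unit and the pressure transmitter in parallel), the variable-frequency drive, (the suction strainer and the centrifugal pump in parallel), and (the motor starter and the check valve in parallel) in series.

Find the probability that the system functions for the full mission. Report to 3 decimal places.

0.903

R(seal-flush unit) = exp(−0.000410 × 500) = 0.81465
R(pressure transmitter) = exp(−0.000547 × 500) = 0.76071
R(variable-frequency drive) = exp(−0.0000437 × 500) = 0.97839
R(suction strainer) = exp(−0.000327 × 500) = 0.84917
R(centrifugal pump) = exp(−0.0000904 × 500) = 0.95581
R(motor starter) = exp(−0.000246 × 500) = 0.88426
R(check valve) = exp(−0.000542 × 500) = 0.76262
Parallel (seal-flush unit and pressure transmitter): 1 − (1 − 0.81465)(1 − 0.76071) = 0.95565
Parallel (suction strainer and centrifugal pump): 1 − (1 − 0.84917)(1 − 0.95581) = 0.99333
Parallel (motor starter and check valve): 1 − (1 − 0.88426)(1 − 0.76262) = 0.97253
Series ([0.95565], variable-frequency drive, [0.99333], and [0.97253]): 0.95565 × 0.97839 × 0.99333 × 0.97253 = 0.903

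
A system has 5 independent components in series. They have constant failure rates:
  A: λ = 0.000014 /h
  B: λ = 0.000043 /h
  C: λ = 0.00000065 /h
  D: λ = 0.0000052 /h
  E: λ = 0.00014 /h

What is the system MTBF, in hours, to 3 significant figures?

4930

Series of exponential components: λ_sys = Σ λ_i
λ_sys = 0.000014 + 0.000043 + 0.00000065 + 0.0000052 + 0.00014 = 2.0285e-04 /h
MTBF = 1 / λ_sys = 4930 h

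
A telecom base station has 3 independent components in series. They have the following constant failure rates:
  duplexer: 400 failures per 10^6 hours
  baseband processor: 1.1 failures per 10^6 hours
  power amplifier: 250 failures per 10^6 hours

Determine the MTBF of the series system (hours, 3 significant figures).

1540

Series of exponential components: λ_sys = Σ λ_i
λ_sys = 0.00040 + 0.0000011 + 0.00025 = 6.5110e-04 /h
MTBF = 1 / λ_sys = 1540 h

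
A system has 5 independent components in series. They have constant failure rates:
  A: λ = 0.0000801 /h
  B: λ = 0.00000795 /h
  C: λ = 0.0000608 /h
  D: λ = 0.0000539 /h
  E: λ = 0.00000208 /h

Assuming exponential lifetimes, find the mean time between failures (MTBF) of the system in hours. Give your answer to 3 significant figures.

4880

Series of exponential components: λ_sys = Σ λ_i
λ_sys = 0.0000801 + 0.00000795 + 0.0000608 + 0.0000539 + 0.00000208 = 2.0483e-04 /h
MTBF = 1 / λ_sys = 4880 h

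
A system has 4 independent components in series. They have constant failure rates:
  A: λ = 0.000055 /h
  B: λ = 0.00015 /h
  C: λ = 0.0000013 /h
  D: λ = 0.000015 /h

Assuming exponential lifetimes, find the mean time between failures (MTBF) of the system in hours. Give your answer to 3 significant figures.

4520

Series of exponential components: λ_sys = Σ λ_i
λ_sys = 0.000055 + 0.00015 + 0.0000013 + 0.000015 = 2.2130e-04 /h
MTBF = 1 / λ_sys = 4520 h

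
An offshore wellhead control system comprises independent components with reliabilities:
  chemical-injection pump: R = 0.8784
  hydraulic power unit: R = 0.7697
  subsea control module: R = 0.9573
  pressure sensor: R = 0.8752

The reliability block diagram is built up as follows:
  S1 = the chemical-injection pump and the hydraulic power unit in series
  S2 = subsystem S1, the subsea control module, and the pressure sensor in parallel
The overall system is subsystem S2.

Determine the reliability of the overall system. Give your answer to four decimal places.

Series (chemical-injection pump and hydraulic power unit): 0.878400 × 0.769700 = 0.676104
Parallel ([0.676104], subsea control module, and pressure sensor): 1 − (1 − 0.676104)(1 − 0.957300)(1 − 0.875200) = 0.9983

0.9983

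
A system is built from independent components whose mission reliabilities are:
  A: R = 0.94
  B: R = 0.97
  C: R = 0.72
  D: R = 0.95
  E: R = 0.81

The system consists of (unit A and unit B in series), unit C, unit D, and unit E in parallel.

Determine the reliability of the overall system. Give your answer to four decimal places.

0.9998

Series (A and B): 0.940000 × 0.970000 = 0.911800
Parallel ([0.911800], C, D, and E): 1 − (1 − 0.911800)(1 − 0.720000)(1 − 0.950000)(1 − 0.810000) = 0.9998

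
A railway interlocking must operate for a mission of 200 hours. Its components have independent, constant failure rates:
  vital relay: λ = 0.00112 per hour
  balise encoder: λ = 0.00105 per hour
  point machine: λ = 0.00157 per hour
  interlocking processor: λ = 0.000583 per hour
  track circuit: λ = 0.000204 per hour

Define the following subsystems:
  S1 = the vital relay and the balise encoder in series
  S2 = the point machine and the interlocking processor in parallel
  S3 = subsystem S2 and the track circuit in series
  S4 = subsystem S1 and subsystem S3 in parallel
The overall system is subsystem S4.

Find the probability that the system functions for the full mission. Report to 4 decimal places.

0.9759

R(vital relay) = exp(−0.00112 × 200) = 0.799315
R(balise encoder) = exp(−0.00105 × 200) = 0.810584
R(point machine) = exp(−0.00157 × 200) = 0.730519
R(interlocking processor) = exp(−0.000583 × 200) = 0.889941
R(track circuit) = exp(−0.000204 × 200) = 0.960021
Series (vital relay and balise encoder): 0.799315 × 0.810584 = 0.647912
Parallel (point machine and interlocking processor): 1 − (1 − 0.730519)(1 − 0.889941) = 0.970341
Series ([0.970341] and track circuit): 0.970341 × 0.960021 = 0.931548
Parallel ([0.647912] and [0.931548]): 1 − (1 − 0.647912)(1 − 0.931548) = 0.9759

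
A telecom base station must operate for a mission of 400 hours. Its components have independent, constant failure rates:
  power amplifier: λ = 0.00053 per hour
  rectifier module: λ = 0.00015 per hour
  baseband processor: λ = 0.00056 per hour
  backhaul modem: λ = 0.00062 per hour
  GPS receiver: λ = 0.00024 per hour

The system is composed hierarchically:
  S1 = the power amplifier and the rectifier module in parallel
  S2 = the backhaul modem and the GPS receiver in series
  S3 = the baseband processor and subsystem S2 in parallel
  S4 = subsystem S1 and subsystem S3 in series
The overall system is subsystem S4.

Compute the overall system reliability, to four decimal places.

0.9311

R(power amplifier) = exp(−0.00053 × 400) = 0.808965
R(rectifier module) = exp(−0.00015 × 400) = 0.941765
R(baseband processor) = exp(−0.00056 × 400) = 0.799315
R(backhaul modem) = exp(−0.00062 × 400) = 0.780360
R(GPS receiver) = exp(−0.00024 × 400) = 0.908464
Parallel (power amplifier and rectifier module): 1 − (1 − 0.808965)(1 − 0.941765) = 0.988875
Series (backhaul modem and GPS receiver): 0.780360 × 0.908464 = 0.708929
Parallel (baseband processor and [0.708929]): 1 − (1 − 0.799315)(1 − 0.708929) = 0.941586
Series ([0.988875] and [0.941586]): 0.988875 × 0.941586 = 0.9311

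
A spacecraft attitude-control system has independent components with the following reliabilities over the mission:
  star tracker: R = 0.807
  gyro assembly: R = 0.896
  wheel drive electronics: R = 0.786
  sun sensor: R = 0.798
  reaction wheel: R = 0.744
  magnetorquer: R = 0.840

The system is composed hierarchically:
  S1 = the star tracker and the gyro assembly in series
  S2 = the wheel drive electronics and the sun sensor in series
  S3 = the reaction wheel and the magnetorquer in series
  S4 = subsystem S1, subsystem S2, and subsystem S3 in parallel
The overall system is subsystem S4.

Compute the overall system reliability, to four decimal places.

0.9613

Series (star tracker and gyro assembly): 0.807000 × 0.896000 = 0.723072
Series (wheel drive electronics and sun sensor): 0.786000 × 0.798000 = 0.627228
Series (reaction wheel and magnetorquer): 0.744000 × 0.840000 = 0.624960
Parallel ([0.723072], [0.627228], and [0.624960]): 1 − (1 − 0.723072)(1 − 0.627228)(1 − 0.624960) = 0.9613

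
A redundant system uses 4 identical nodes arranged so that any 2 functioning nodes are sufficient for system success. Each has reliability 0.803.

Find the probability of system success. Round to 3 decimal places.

R = Σ_{i=2}^{4} C(4,i) p^i (1−p)^{4−i} with p = 0.803
C(4,2)·0.803^2·0.197^2 = 0.15015
C(4,3)·0.803^3·0.197^1 = 0.40801
C(4,4)·0.803^4·0.197^0 = 0.41578
Sum = 0.974

0.974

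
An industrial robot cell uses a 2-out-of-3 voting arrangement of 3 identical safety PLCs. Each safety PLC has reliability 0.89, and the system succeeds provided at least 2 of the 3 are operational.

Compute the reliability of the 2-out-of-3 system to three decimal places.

R = Σ_{i=2}^{3} C(3,i) p^i (1−p)^{3−i} with p = 0.89
C(3,2)·0.89^2·0.11^1 = 0.26139
C(3,3)·0.89^3·0.11^0 = 0.70497
Sum = 0.966

0.966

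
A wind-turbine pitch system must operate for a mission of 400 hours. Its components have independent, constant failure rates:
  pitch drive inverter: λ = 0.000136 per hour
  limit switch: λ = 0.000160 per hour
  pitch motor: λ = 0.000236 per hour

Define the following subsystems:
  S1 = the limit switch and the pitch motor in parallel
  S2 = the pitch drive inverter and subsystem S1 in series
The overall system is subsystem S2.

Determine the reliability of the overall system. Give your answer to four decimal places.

R(pitch drive inverter) = exp(−0.000136 × 400) = 0.947053
R(limit switch) = exp(−0.000160 × 400) = 0.938005
R(pitch motor) = exp(−0.000236 × 400) = 0.909919
Parallel (limit switch and pitch motor): 1 − (1 − 0.938005)(1 − 0.909919) = 0.994415
Series (pitch drive inverter and [0.994415]): 0.947053 × 0.994415 = 0.9418

0.9418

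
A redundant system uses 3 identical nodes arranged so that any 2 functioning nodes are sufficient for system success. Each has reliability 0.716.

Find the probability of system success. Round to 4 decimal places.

0.8038

R = Σ_{i=2}^{3} C(3,i) p^i (1−p)^{3−i} with p = 0.716
C(3,2)·0.716^2·0.284^1 = 0.436783
C(3,3)·0.716^3·0.284^0 = 0.367062
Sum = 0.8038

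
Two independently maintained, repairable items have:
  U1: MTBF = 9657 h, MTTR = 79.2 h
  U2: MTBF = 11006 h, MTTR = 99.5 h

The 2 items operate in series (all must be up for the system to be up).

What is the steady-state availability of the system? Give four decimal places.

A(U1) = MTBF/(MTBF+MTTR) = 9657/(9657+79.2) = 0.991865
A(U2) = MTBF/(MTBF+MTTR) = 11006/(11006+99.5) = 0.991040
Series availability: 0.991865 × 0.991040 = 0.9830

0.9830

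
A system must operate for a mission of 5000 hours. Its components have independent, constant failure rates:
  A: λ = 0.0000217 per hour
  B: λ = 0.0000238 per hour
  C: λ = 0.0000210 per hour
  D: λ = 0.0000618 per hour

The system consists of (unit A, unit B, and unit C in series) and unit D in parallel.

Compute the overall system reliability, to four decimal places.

0.9248

R(A) = exp(−0.0000217 × 5000) = 0.897179
R(B) = exp(−0.0000238 × 5000) = 0.887808
R(C) = exp(−0.0000210 × 5000) = 0.900325
R(D) = exp(−0.0000618 × 5000) = 0.734181
Series (A, B, and C): 0.897179 × 0.887808 × 0.900325 = 0.717129
Parallel ([0.717129] and D): 1 − (1 − 0.717129)(1 − 0.734181) = 0.9248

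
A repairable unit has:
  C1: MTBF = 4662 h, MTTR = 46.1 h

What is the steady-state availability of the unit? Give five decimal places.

A(C1) = MTBF/(MTBF+MTTR) = 4662/(4662+46.1) = 0.99021

0.99021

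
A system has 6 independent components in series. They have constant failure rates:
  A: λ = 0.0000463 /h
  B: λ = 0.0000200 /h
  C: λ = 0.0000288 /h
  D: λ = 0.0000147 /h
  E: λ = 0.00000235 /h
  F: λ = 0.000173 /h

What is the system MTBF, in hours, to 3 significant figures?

3510

Series of exponential components: λ_sys = Σ λ_i
λ_sys = 0.0000463 + 0.0000200 + 0.0000288 + 0.0000147 + 0.00000235 + 0.000173 = 2.8515e-04 /h
MTBF = 1 / λ_sys = 3510 h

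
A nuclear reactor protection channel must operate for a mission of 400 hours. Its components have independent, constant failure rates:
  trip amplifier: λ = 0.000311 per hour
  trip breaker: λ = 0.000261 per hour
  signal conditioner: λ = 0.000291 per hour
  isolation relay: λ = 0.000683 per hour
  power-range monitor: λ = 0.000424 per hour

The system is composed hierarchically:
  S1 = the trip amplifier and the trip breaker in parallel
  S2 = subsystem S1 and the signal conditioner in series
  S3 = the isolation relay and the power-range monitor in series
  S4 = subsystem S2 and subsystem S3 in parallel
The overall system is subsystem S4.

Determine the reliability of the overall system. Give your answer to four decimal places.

R(trip amplifier) = exp(−0.000311 × 400) = 0.883027
R(trip breaker) = exp(−0.000261 × 400) = 0.900865
R(signal conditioner) = exp(−0.000291 × 400) = 0.890119
R(isolation relay) = exp(−0.000683 × 400) = 0.760941
R(power-range monitor) = exp(−0.000424 × 400) = 0.844002
Parallel (trip amplifier and trip breaker): 1 − (1 − 0.883027)(1 − 0.900865) = 0.988404
Series ([0.988404] and signal conditioner): 0.988404 × 0.890119 = 0.879797
Series (isolation relay and power-range monitor): 0.760941 × 0.844002 = 0.642236
Parallel ([0.879797] and [0.642236]): 1 − (1 − 0.879797)(1 − 0.642236) = 0.9570

0.9570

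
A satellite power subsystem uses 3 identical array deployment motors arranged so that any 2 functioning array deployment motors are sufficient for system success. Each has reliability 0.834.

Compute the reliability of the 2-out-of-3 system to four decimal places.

R = Σ_{i=2}^{3} C(3,i) p^i (1−p)^{3−i} with p = 0.834
C(3,2)·0.834^2·0.166^1 = 0.346387
C(3,3)·0.834^3·0.166^0 = 0.580094
Sum = 0.9265

0.9265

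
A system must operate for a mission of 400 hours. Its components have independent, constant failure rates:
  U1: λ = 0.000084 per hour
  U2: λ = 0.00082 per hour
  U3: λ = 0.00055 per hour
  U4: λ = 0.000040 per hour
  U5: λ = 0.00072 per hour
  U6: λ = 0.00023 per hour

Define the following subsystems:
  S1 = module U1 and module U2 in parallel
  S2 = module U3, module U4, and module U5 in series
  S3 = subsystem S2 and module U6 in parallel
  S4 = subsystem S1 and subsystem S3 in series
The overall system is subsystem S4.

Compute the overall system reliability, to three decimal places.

0.955

R(U1) = exp(−0.000084 × 400) = 0.96696
R(U2) = exp(−0.00082 × 400) = 0.72036
R(U3) = exp(−0.00055 × 400) = 0.80252
R(U4) = exp(−0.000040 × 400) = 0.98413
R(U5) = exp(−0.00072 × 400) = 0.74976
R(U6) = exp(−0.00023 × 400) = 0.91211
Parallel (U1 and U2): 1 − (1 − 0.96696)(1 − 0.72036) = 0.99076
Series (U3, U4, and U5): 0.80252 × 0.98413 × 0.74976 = 0.59215
Parallel ([0.59215] and U6): 1 − (1 − 0.59215)(1 − 0.91211) = 0.96415
Series ([0.99076] and [0.96415]): 0.99076 × 0.96415 = 0.955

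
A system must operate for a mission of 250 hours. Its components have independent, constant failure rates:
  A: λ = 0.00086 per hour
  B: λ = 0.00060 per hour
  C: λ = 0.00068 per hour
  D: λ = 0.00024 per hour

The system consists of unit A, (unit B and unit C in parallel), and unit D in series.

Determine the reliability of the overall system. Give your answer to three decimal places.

R(A) = exp(−0.00086 × 250) = 0.80654
R(B) = exp(−0.00060 × 250) = 0.86071
R(C) = exp(−0.00068 × 250) = 0.84366
R(D) = exp(−0.00024 × 250) = 0.94176
Parallel (B and C): 1 − (1 − 0.86071)(1 − 0.84366) = 0.97822
Series (A, [0.97822], and D): 0.80654 × 0.97822 × 0.94176 = 0.743

0.743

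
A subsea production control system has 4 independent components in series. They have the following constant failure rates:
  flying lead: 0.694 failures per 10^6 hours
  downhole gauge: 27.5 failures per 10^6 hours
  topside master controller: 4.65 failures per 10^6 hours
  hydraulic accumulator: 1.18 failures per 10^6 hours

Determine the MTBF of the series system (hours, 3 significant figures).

Series of exponential components: λ_sys = Σ λ_i
λ_sys = 0.000000694 + 0.0000275 + 0.00000465 + 0.00000118 = 3.4024e-05 /h
MTBF = 1 / λ_sys = 29400 h

29400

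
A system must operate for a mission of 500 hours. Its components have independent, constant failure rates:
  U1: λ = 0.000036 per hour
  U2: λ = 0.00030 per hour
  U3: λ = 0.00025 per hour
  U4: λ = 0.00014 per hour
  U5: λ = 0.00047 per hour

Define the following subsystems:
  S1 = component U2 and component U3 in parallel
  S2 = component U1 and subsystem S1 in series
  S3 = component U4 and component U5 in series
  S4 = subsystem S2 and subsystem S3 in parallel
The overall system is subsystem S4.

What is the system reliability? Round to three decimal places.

R(U1) = exp(−0.000036 × 500) = 0.98216
R(U2) = exp(−0.00030 × 500) = 0.86071
R(U3) = exp(−0.00025 × 500) = 0.88250
R(U4) = exp(−0.00014 × 500) = 0.93239
R(U5) = exp(−0.00047 × 500) = 0.79057
Parallel (U2 and U3): 1 − (1 − 0.86071)(1 − 0.88250) = 0.98363
Series (U1 and [0.98363]): 0.98216 × 0.98363 = 0.96608
Series (U4 and U5): 0.93239 × 0.79057 = 0.73712
Parallel ([0.96608] and [0.73712]): 1 − (1 − 0.96608)(1 − 0.73712) = 0.991

0.991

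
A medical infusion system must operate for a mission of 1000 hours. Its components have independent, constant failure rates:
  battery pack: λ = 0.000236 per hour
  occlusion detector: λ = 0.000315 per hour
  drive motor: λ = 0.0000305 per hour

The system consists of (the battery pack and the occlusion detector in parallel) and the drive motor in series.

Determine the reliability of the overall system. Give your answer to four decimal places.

0.9149

R(battery pack) = exp(−0.000236 × 1000) = 0.789781
R(occlusion detector) = exp(−0.000315 × 1000) = 0.729789
R(drive motor) = exp(−0.0000305 × 1000) = 0.969960
Parallel (battery pack and occlusion detector): 1 − (1 − 0.789781)(1 − 0.729789) = 0.943197
Series ([0.943197] and drive motor): 0.943197 × 0.969960 = 0.9149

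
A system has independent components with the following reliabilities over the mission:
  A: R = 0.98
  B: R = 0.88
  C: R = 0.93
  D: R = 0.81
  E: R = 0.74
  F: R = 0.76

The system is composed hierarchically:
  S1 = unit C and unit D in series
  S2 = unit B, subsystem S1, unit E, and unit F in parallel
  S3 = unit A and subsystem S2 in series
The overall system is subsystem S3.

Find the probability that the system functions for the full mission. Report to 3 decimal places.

Series (C and D): 0.93000 × 0.81000 = 0.75330
Parallel (B, [0.75330], E, and F): 1 − (1 − 0.88000)(1 − 0.75330)(1 − 0.74000)(1 − 0.76000) = 0.99815
Series (A and [0.99815]): 0.98000 × 0.99815 = 0.978

0.978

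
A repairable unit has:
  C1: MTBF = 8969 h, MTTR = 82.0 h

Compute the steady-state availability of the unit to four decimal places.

A(C1) = MTBF/(MTBF+MTTR) = 8969/(8969+82.0) = 0.9909

0.9909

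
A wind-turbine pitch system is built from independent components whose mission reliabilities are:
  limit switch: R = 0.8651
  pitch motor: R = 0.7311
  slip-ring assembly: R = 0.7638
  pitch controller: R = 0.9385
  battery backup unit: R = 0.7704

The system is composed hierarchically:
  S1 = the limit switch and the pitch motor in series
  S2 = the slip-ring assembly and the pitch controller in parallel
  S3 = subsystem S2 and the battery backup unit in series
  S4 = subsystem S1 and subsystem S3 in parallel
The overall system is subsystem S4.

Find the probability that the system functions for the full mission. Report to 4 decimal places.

0.9115

Series (limit switch and pitch motor): 0.865100 × 0.731100 = 0.632475
Parallel (slip-ring assembly and pitch controller): 1 − (1 − 0.763800)(1 − 0.938500) = 0.985474
Series ([0.985474] and battery backup unit): 0.985474 × 0.770400 = 0.759209
Parallel ([0.632475] and [0.759209]): 1 − (1 − 0.632475)(1 − 0.759209) = 0.9115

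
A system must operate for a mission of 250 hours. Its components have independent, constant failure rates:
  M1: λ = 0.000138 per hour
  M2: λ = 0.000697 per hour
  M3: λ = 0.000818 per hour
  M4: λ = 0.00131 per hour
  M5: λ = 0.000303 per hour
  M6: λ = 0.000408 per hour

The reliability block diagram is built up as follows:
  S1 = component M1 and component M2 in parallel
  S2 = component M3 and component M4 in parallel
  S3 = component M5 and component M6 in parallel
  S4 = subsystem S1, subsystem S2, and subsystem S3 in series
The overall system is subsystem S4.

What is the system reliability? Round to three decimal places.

R(M1) = exp(−0.000138 × 250) = 0.96609
R(M2) = exp(−0.000697 × 250) = 0.84009
R(M3) = exp(−0.000818 × 250) = 0.81505
R(M4) = exp(−0.00131 × 250) = 0.72072
R(M5) = exp(−0.000303 × 250) = 0.92705
R(M6) = exp(−0.000408 × 250) = 0.90303
Parallel (M1 and M2): 1 − (1 − 0.96609)(1 − 0.84009) = 0.99458
Parallel (M3 and M4): 1 − (1 − 0.81505)(1 − 0.72072) = 0.94835
Parallel (M5 and M6): 1 − (1 − 0.92705)(1 − 0.90303) = 0.99293
Series ([0.99458], [0.94835], and [0.99293]): 0.99458 × 0.94835 × 0.99293 = 0.937

0.937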